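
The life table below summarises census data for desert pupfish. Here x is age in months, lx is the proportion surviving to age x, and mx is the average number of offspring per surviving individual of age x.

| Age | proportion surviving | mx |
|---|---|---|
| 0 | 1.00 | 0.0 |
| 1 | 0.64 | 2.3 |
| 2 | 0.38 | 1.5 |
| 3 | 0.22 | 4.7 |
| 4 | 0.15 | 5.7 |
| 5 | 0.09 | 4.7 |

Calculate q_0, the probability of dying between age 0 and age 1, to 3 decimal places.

0.360

q_0 = (l_0 − l_1) / l_0 = (1 − 0.64) / 1
     = 0.36 / 1 = 0.36 → 0.360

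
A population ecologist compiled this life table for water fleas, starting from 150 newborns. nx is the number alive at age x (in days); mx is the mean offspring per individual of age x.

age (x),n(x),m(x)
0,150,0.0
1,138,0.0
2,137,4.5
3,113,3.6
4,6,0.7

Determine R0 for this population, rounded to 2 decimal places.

lx = nx/n0 = nx/150: 1, 0.92, 0.91333…, 0.75333…, 0.04
lx·mx by age: 0, 0, 4.11…, 2.712…, 0.028
R0 = Σ lx·mx = 6.85… → 6.85

6.85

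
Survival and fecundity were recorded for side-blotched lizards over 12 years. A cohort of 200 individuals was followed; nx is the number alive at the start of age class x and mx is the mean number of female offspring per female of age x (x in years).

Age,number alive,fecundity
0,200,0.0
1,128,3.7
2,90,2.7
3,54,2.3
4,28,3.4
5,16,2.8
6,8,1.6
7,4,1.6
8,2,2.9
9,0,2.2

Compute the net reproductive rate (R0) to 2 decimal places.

lx = nx/n0 = nx/200: 1, 0.64, 0.45, 0.27, 0.14, 0.08, 0.04, 0.02, 0.01, 0
lx·mx by age: 0, 2.368, 1.215, 0.621, 0.476, 0.224, 0.064, 0.032, 0.029, 0
R0 = Σ lx·mx = 5.029 → 5.03

5.03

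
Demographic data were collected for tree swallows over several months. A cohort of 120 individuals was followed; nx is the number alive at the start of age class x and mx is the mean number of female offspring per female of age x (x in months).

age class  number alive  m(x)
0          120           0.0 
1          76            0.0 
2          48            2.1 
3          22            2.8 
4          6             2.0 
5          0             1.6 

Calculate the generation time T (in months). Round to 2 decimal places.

lx = nx/n0 = nx/120: 1, 0.63333…, 0.4, 0.18333…, 0.05, 0
lx·mx: 0, 0, 0.84, 0.513333…, 0.1, 0 → R0 = 1.453333…
x·lx·mx: 0, 0, 1.68, 1.54…, 0.4, 0 → Σ = 3.62…
T = 3.62… / 1.453333… = 2.490826… → 2.49

2.49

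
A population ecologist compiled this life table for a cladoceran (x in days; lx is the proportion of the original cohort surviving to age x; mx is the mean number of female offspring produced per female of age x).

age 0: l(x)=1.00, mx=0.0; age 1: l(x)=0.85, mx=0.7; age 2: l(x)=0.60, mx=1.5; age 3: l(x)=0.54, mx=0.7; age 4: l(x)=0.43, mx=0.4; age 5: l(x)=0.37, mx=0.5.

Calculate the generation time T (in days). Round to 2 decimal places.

2.31

lx·mx: 0, 0.595, 0.9, 0.378, 0.172, 0.185 → R0 = 2.23
x·lx·mx: 0, 0.595, 1.8, 1.134, 0.688, 0.925 → Σ = 5.142
T = 5.142 / 2.23 = 2.30583… → 2.31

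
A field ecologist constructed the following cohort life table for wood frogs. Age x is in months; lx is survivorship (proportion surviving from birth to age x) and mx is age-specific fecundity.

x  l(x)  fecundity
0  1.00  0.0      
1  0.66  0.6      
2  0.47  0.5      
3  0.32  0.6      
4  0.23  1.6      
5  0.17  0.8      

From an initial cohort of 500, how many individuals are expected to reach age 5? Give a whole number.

85

Expected survivors = N0 · l_5 = 500 × 0.17 = 85 → 85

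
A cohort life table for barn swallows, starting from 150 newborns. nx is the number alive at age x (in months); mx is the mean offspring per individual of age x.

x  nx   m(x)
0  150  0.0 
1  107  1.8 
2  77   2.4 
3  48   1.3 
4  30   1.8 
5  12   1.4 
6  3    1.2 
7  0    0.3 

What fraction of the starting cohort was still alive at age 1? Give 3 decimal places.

0.713

l_1 = n_1/n_0 = 107/150 = 0.713333… → 0.713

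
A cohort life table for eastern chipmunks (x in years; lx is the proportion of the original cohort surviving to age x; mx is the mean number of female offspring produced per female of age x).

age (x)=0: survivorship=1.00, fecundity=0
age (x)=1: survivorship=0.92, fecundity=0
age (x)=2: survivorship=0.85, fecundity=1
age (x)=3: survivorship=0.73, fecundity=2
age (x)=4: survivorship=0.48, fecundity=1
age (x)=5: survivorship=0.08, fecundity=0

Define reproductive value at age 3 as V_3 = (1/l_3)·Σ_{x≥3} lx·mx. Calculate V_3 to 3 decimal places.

lx·mx for x ≥ 3: 1.46, 0.48, 0 → sum = 1.94
V_3 = 1.94 / l_3 = 1.94 / 0.73 = 2.657534… → 2.658

2.658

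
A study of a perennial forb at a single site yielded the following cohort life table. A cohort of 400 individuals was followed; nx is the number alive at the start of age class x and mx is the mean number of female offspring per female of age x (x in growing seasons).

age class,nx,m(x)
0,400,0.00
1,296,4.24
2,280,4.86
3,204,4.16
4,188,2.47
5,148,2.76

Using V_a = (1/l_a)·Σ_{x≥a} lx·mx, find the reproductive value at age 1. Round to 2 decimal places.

14.65

lx = nx/n0 = nx/400: 1, 0.74, 0.7, 0.51, 0.47, 0.37
lx·mx for x ≥ 1: 3.1376, 3.402, 2.1216, 1.1609, 1.0212 → sum = 10.8433
V_1 = 10.8433 / l_1 = 10.8433 / 0.74 = 14.653108… → 14.65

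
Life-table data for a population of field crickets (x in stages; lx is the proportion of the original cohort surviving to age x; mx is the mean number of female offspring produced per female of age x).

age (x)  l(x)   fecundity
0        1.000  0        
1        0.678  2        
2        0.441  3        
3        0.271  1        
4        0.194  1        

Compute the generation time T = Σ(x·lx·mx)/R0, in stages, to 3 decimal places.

lx·mx: 0, 1.356, 1.323, 0.271, 0.194 → R0 = 3.144
x·lx·mx: 0, 1.356, 2.646, 0.813, 0.776 → Σ = 5.591
T = 5.591 / 3.144 = 1.778308… → 1.778

1.778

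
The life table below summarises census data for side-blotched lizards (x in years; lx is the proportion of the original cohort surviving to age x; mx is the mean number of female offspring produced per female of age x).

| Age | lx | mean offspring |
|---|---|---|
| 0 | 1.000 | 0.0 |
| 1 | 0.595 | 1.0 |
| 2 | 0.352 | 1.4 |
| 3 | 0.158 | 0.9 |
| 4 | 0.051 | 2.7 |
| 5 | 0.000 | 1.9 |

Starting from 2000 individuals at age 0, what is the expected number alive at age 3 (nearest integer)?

316

Expected survivors = N0 · l_3 = 2000 × 0.158 = 316 → 316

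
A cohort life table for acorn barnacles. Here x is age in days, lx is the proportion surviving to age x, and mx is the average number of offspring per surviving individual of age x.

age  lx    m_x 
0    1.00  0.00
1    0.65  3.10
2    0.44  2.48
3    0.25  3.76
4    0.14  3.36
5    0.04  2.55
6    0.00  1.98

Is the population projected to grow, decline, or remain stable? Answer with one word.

growing

R0 = Σ lx·mx = 0 + 2.015 + 1.0912 + 0.94 + 0.4704 + 0.102 + 0 = 4.6186
R0 > 1, so the population is growing.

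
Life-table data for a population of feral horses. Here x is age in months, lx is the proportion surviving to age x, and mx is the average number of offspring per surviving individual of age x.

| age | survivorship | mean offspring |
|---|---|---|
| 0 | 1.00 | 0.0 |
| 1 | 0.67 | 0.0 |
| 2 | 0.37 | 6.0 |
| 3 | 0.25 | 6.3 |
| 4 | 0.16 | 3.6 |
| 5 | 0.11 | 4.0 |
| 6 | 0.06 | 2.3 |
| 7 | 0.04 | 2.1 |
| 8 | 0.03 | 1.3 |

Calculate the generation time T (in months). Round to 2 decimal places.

lx·mx: 0, 0, 2.22, 1.575, 0.576, 0.44, 0.138, 0.084, 0.039 → R0 = 5.072
x·lx·mx: 0, 0, 4.44, 4.725, 2.304, 2.2, 0.828, 0.588, 0.312 → Σ = 15.397
T = 15.397 / 5.072 = 3.035686… → 3.04

3.04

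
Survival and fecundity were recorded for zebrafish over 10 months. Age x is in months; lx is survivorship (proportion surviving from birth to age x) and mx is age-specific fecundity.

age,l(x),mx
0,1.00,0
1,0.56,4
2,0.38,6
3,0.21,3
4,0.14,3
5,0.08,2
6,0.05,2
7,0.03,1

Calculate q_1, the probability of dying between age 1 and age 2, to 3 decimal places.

0.321

q_1 = (l_1 − l_2) / l_1 = (0.56 − 0.38) / 0.56
     = 0.18 / 0.56 = 0.321429… → 0.321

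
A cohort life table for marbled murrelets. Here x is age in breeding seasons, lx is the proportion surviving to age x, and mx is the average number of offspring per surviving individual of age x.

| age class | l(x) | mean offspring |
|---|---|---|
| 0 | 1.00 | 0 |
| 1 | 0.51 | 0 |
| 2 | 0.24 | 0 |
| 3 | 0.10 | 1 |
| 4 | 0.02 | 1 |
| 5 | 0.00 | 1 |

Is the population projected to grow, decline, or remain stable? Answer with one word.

declining

R0 = Σ lx·mx = 0 + 0 + 0 + 0.1 + 0.02 + 0 = 0.12
R0 < 1, so the population is declining.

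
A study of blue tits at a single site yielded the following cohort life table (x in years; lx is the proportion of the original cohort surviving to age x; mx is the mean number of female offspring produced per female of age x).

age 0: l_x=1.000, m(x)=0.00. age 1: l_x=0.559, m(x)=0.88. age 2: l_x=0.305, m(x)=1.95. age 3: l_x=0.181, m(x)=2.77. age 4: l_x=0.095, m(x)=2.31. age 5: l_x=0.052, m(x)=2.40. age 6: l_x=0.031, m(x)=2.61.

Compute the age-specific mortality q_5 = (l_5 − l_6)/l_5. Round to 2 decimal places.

q_5 = (l_5 − l_6) / l_5 = (0.052 − 0.031) / 0.052
     = 0.021 / 0.052 = 0.403846… → 0.40

0.40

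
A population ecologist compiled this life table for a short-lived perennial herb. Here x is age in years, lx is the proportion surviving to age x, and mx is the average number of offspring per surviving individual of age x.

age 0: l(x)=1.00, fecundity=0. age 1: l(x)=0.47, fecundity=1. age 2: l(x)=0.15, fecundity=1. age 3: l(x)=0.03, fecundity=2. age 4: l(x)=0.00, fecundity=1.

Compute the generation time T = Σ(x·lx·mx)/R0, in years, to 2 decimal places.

1.40

lx·mx: 0, 0.47, 0.15, 0.06, 0 → R0 = 0.68
x·lx·mx: 0, 0.47, 0.3, 0.18, 0 → Σ = 0.95
T = 0.95 / 0.68 = 1.397059… → 1.40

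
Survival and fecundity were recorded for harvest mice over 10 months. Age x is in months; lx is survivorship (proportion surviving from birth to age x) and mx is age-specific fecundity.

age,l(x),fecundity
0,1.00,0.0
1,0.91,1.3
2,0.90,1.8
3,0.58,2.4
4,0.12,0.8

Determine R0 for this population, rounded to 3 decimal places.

4.291

lx·mx by age: 0, 1.183, 1.62, 1.392, 0.096
R0 = Σ lx·mx = 4.291 → 4.291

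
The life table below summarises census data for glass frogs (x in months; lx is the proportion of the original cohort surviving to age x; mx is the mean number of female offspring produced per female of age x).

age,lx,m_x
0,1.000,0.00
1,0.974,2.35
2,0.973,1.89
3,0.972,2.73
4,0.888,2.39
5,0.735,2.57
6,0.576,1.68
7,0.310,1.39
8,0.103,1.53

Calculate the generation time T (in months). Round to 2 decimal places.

3.40

lx·mx: 0, 2.2889, 1.83897, 2.65356, 2.12232, 1.88895, 0.96768, 0.4309, 0.15759 → R0 = 12.34887
x·lx·mx: 0, 2.2889, 3.67794, 7.96068, 8.48928, 9.44475, 5.80608, 3.0163, 1.26072 → Σ = 41.94465
T = 41.94465 / 12.34887 = 3.396639… → 3.40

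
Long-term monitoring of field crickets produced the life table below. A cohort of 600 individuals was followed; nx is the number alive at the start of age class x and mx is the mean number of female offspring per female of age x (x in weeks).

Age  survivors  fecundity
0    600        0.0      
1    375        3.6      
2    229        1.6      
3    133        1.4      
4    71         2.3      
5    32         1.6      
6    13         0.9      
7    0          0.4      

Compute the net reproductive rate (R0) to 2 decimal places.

lx = nx/n0 = nx/600: 1, 0.625, 0.38167…, 0.22167…, 0.11833…, 0.05333…, 0.02167…, 0
lx·mx by age: 0, 2.25, 0.610667…, 0.310333…, 0.272167…, 0.085333…, 0.0195…, 0
R0 = Σ lx·mx = 3.548… → 3.55

3.55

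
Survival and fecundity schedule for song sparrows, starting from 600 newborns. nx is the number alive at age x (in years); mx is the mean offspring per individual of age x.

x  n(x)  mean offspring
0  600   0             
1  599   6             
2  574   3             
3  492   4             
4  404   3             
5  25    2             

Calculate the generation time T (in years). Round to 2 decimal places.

lx = nx/n0 = nx/600: 1, 0.99833…, 0.95667…, 0.82, 0.67333…, 0.04167…
lx·mx: 0, 5.99…, 2.87…, 3.28, 2.02…, 0.083333… → R0 = 14.243333…
x·lx·mx: 0, 5.99…, 5.74…, 9.84, 8.08…, 0.416667… → Σ = 30.066667…
T = 30.066667… / 14.243333… = 2.110929… → 2.11

2.11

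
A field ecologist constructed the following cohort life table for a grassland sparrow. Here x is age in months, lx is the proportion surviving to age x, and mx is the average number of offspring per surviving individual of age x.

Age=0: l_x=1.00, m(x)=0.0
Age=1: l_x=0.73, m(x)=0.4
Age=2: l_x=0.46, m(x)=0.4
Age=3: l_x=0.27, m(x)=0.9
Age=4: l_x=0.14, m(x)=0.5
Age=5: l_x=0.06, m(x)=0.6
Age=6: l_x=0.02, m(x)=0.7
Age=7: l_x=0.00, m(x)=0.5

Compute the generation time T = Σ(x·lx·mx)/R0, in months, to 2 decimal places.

lx·mx: 0, 0.292, 0.184, 0.243, 0.07, 0.036, 0.014, 0 → R0 = 0.839
x·lx·mx: 0, 0.292, 0.368, 0.729, 0.28, 0.18, 0.084, 0 → Σ = 1.933
T = 1.933 / 0.839 = 2.303933… → 2.30

2.30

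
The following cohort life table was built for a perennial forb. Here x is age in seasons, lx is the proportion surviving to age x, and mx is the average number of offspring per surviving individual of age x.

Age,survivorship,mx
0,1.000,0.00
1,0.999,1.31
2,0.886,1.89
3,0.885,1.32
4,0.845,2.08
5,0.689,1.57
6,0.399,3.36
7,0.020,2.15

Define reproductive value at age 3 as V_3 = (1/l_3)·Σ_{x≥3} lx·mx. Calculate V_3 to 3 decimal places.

lx·mx for x ≥ 3: 1.1682, 1.7576, 1.08173, 1.34064, 0.043 → sum = 5.39117
V_3 = 5.39117 / l_3 = 5.39117 / 0.885 = 6.091718… → 6.092

6.092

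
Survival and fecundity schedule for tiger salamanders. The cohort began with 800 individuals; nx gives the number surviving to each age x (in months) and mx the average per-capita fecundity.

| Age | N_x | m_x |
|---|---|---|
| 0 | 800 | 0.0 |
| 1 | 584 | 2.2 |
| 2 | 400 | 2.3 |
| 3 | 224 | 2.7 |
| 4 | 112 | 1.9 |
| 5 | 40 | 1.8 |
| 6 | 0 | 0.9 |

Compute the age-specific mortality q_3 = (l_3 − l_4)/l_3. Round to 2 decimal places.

0.50

lx = nx/n0 = nx/800: 1, 0.73, 0.5, 0.28, 0.14, 0.05, 0
q_3 = (l_3 − l_4) / l_3 = (0.28 − 0.14) / 0.28
     = 0.14 / 0.28 = 0.5 → 0.50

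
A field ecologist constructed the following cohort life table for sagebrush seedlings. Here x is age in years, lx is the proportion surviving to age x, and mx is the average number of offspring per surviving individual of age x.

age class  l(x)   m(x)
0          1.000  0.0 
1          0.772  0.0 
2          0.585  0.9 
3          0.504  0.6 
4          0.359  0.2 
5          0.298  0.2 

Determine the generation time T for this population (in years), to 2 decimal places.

lx·mx: 0, 0, 0.5265, 0.3024, 0.0718, 0.0596 → R0 = 0.9603
x·lx·mx: 0, 0, 1.053, 0.9072, 0.2872, 0.298 → Σ = 2.5454
T = 2.5454 / 0.9603 = 2.65063… → 2.65

2.65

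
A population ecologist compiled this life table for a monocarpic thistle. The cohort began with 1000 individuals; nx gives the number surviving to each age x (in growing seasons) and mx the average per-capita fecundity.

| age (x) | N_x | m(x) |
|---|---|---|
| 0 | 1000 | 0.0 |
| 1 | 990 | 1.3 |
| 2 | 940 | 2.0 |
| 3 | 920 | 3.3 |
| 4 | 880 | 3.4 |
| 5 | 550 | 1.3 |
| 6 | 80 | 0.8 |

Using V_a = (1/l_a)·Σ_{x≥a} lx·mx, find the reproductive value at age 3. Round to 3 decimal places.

7.399

lx = nx/n0 = nx/1000: 1, 0.99, 0.94, 0.92, 0.88, 0.55, 0.08
lx·mx for x ≥ 3: 3.036, 2.992, 0.715, 0.064 → sum = 6.807
V_3 = 6.807 / l_3 = 6.807 / 0.92 = 7.398913… → 7.399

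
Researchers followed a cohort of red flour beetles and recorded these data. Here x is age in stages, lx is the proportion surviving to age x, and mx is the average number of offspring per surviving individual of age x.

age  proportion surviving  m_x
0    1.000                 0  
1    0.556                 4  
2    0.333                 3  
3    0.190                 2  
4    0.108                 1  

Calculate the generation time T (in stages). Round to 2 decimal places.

1.56

lx·mx: 0, 2.224, 0.999, 0.38, 0.108 → R0 = 3.711
x·lx·mx: 0, 2.224, 1.998, 1.14, 0.432 → Σ = 5.794
T = 5.794 / 3.711 = 1.561304… → 1.56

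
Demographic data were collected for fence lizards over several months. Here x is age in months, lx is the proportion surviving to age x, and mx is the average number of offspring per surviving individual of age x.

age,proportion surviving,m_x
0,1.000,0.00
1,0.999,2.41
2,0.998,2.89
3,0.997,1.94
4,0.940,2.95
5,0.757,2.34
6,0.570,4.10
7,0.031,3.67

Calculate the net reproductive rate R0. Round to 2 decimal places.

14.22

lx·mx by age: 0, 2.40759, 2.88422, 1.93418, 2.773, 1.77138, 2.337, 0.11377
R0 = Σ lx·mx = 14.22114 → 14.22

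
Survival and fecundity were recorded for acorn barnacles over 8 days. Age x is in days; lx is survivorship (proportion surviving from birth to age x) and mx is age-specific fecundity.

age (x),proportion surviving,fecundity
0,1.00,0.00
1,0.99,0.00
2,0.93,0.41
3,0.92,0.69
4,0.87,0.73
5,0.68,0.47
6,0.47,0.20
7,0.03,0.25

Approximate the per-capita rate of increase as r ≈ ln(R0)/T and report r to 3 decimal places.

0.203

R0 = Σ lx·mx = 0 + 0 + 0.3813 + 0.6348 + 0.6351 + 0.3196 + 0.094 + 0.0075 = 2.0723
Σ x·lx·mx = 7.4219; T = 7.4219/2.0723 = 3.58148…
r ≈ ln(R0)/T = ln(2.0723)/3.58148… = 0.20345… → 0.203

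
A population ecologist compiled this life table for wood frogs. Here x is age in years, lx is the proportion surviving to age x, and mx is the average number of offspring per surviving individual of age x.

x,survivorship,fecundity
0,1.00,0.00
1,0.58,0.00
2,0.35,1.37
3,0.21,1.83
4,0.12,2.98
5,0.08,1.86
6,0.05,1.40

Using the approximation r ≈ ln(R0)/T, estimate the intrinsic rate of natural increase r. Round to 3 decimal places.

0.112

R0 = Σ lx·mx = 0 + 0 + 0.4795 + 0.3843 + 0.3576 + 0.1488 + 0.07 = 1.4402
Σ x·lx·mx = 4.7063; T = 4.7063/1.4402 = 3.26781…
r ≈ ln(R0)/T = ln(1.4402)/3.26781… = 0.11163… → 0.112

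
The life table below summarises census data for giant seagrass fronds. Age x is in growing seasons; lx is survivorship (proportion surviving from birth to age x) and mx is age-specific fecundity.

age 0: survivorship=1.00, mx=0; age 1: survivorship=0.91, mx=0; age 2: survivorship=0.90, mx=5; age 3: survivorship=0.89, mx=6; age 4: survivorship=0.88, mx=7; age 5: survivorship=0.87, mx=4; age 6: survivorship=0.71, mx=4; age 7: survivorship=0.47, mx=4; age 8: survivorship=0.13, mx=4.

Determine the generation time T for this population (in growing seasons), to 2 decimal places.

4.10

lx·mx: 0, 0, 4.5, 5.34, 6.16, 3.48, 2.84, 1.88, 0.52 → R0 = 24.72
x·lx·mx: 0, 0, 9, 16.02, 24.64, 17.4, 17.04, 13.16, 4.16 → Σ = 101.42
T = 101.42 / 24.72 = 4.102751… → 4.10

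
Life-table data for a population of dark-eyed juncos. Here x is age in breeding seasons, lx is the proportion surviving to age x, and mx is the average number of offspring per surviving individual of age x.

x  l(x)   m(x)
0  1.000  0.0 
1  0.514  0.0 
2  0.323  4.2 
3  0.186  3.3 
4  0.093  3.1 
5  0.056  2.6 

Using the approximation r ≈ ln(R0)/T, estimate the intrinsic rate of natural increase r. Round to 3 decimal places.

0.328

R0 = Σ lx·mx = 0 + 0 + 1.3566 + 0.6138 + 0.2883 + 0.1456 = 2.4043
Σ x·lx·mx = 6.4358; T = 6.4358/2.4043 = 2.67679…
r ≈ ln(R0)/T = ln(2.4043)/2.67679… = 0.32773… → 0.328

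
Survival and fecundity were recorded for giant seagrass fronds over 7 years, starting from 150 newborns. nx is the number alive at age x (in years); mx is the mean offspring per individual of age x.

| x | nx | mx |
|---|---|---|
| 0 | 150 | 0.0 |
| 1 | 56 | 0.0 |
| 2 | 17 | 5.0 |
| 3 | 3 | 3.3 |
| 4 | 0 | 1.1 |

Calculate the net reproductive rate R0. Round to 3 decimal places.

lx = nx/n0 = nx/150: 1, 0.37333…, 0.11333…, 0.02, 0
lx·mx by age: 0, 0, 0.566667…, 0.066, 0
R0 = Σ lx·mx = 0.632667… → 0.633

0.633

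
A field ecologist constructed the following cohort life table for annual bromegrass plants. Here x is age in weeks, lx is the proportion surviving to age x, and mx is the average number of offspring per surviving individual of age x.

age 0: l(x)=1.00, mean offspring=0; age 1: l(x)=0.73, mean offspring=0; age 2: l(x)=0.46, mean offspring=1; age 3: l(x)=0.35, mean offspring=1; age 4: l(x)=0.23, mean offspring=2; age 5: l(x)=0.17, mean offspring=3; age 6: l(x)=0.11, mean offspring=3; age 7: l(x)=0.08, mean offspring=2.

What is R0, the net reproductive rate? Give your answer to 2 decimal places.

2.27

lx·mx by age: 0, 0, 0.46, 0.35, 0.46, 0.51, 0.33, 0.16
R0 = Σ lx·mx = 2.27 → 2.27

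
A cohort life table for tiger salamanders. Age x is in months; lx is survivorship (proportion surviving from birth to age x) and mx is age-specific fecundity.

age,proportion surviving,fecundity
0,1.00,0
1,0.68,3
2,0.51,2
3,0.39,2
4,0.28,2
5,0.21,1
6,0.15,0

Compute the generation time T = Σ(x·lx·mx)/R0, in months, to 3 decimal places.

2.106

lx·mx: 0, 2.04, 1.02, 0.78, 0.56, 0.21, 0 → R0 = 4.61
x·lx·mx: 0, 2.04, 2.04, 2.34, 2.24, 1.05, 0 → Σ = 9.71
T = 9.71 / 4.61 = 2.106291… → 2.106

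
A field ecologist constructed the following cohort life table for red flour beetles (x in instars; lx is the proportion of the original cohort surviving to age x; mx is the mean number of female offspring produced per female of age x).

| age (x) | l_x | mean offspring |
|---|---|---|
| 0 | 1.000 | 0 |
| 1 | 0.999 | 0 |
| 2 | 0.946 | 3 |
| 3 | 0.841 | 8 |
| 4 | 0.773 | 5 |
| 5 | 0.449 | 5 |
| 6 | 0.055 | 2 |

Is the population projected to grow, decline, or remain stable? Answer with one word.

growing

R0 = Σ lx·mx = 0 + 0 + 2.838 + 6.728 + 3.865 + 2.245 + 0.11 = 15.786
R0 > 1, so the population is growing.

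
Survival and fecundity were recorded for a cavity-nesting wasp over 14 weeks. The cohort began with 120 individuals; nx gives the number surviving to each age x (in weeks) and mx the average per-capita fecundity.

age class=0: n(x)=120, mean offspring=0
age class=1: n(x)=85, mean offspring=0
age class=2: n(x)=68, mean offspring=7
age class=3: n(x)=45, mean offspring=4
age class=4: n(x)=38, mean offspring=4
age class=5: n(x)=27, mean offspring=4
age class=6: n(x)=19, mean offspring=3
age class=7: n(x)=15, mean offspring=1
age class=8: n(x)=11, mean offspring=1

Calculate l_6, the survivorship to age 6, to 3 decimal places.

0.158

l_6 = n_6/n_0 = 19/120 = 0.158333… → 0.158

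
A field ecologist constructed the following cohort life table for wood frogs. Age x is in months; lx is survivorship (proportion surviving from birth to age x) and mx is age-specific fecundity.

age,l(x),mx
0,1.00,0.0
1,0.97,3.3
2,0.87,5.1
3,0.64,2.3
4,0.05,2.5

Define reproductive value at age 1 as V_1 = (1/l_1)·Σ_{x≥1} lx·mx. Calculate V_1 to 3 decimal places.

9.521

lx·mx for x ≥ 1: 3.201, 4.437, 1.472, 0.125 → sum = 9.235
V_1 = 9.235 / l_1 = 9.235 / 0.97 = 9.520619… → 9.521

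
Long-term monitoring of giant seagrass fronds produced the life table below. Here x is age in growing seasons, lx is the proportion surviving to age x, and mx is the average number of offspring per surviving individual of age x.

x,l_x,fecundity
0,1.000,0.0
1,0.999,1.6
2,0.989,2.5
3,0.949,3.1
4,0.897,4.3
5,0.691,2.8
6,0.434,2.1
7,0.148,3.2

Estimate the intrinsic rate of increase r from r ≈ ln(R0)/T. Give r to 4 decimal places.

R0 = Σ lx·mx = 0 + 1.5984 + 2.4725 + 2.9419 + 3.8571 + 1.9348 + 0.9114 + 0.4736 = 14.1897
Σ x·lx·mx = 49.2551; T = 49.2551/14.1897 = 3.47119…
r ≈ ln(R0)/T = ln(14.1897)/3.47119… = 0.764153… → 0.7642

0.7642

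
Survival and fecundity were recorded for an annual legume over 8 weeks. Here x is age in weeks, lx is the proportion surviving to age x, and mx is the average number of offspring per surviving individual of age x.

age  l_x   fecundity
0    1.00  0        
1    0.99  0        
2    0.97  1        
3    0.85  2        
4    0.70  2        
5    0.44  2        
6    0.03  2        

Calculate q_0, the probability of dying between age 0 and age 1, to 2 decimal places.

0.01

q_0 = (l_0 − l_1) / l_0 = (1 − 0.99) / 1
     = 0.01 / 1 = 0.01 → 0.01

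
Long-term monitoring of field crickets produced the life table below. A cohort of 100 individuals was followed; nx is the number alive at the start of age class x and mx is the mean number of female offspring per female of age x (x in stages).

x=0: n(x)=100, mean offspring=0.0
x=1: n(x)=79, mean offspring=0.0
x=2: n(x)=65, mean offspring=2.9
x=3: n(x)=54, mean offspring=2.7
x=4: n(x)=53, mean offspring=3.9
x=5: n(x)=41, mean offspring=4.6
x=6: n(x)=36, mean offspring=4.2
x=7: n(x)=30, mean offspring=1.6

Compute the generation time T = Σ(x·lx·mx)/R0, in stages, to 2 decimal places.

4.12

lx = nx/n0 = nx/100: 1, 0.79, 0.65, 0.54, 0.53, 0.41, 0.36, 0.3
lx·mx: 0, 0, 1.885, 1.458, 2.067, 1.886, 1.512, 0.48 → R0 = 9.288
x·lx·mx: 0, 0, 3.77, 4.374, 8.268, 9.43, 9.072, 3.36 → Σ = 38.274
T = 38.274 / 9.288 = 4.120801… → 4.12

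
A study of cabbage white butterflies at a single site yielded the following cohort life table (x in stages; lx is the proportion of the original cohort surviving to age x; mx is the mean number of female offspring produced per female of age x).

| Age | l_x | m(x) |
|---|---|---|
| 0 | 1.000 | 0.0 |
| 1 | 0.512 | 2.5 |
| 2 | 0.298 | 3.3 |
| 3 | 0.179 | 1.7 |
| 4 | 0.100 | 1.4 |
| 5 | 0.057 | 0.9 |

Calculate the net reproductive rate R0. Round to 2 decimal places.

lx·mx by age: 0, 1.28, 0.9834, 0.3043, 0.14, 0.0513
R0 = Σ lx·mx = 2.759 → 2.76

2.76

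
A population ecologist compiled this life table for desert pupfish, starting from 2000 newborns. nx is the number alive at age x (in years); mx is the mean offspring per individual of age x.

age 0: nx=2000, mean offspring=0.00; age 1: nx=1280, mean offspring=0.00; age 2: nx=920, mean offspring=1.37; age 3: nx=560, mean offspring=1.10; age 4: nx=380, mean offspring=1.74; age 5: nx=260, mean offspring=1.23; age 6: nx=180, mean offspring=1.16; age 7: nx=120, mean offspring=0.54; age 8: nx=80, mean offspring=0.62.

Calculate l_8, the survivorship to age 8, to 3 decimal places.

l_8 = n_8/n_0 = 80/2000 = 0.04 → 0.040

0.040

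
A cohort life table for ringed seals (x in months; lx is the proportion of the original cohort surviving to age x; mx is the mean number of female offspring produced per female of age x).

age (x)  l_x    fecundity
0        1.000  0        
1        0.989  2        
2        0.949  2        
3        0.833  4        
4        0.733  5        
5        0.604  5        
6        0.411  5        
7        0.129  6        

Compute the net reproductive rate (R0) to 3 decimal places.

lx·mx by age: 0, 1.978, 1.898, 3.332, 3.665, 3.02, 2.055, 0.774
R0 = Σ lx·mx = 16.722 → 16.722

16.722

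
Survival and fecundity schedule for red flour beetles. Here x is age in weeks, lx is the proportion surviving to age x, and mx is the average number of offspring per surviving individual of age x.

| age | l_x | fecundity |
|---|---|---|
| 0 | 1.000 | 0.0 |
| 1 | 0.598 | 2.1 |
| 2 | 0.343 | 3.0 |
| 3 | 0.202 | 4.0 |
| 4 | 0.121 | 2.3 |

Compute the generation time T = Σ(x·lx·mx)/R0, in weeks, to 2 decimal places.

lx·mx: 0, 1.2558, 1.029, 0.808, 0.2783 → R0 = 3.3711
x·lx·mx: 0, 1.2558, 2.058, 2.424, 1.1132 → Σ = 6.851
T = 6.851 / 3.3711 = 2.032274… → 2.03

2.03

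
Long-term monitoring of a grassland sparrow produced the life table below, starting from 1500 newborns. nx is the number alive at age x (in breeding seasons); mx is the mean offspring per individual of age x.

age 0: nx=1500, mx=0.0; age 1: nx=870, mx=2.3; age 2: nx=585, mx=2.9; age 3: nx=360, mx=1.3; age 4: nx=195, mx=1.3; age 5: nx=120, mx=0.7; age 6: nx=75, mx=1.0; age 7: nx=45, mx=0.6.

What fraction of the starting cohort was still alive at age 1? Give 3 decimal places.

l_1 = n_1/n_0 = 870/1500 = 0.58 → 0.580

0.580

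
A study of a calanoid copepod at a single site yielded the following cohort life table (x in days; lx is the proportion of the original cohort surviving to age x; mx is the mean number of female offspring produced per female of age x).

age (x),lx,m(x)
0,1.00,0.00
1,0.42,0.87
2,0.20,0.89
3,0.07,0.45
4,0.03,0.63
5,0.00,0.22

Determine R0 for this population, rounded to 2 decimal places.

lx·mx by age: 0, 0.3654, 0.178, 0.0315, 0.0189, 0
R0 = Σ lx·mx = 0.5938 → 0.59

0.59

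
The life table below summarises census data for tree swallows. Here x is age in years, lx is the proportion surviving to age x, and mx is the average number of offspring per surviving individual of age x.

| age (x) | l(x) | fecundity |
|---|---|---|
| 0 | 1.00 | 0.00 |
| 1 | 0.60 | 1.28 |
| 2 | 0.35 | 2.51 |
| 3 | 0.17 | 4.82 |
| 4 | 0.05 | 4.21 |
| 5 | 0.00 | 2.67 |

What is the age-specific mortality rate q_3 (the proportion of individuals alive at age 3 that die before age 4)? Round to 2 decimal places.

0.71

q_3 = (l_3 − l_4) / l_3 = (0.17 − 0.05) / 0.17
     = 0.12 / 0.17 = 0.705882… → 0.71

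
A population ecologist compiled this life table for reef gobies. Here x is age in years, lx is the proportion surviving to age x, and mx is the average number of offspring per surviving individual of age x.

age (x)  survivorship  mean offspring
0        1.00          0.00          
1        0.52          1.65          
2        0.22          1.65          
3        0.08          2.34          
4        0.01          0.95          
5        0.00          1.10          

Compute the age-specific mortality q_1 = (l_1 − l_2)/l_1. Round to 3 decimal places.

0.577

q_1 = (l_1 − l_2) / l_1 = (0.52 − 0.22) / 0.52
     = 0.3 / 0.52 = 0.576923… → 0.577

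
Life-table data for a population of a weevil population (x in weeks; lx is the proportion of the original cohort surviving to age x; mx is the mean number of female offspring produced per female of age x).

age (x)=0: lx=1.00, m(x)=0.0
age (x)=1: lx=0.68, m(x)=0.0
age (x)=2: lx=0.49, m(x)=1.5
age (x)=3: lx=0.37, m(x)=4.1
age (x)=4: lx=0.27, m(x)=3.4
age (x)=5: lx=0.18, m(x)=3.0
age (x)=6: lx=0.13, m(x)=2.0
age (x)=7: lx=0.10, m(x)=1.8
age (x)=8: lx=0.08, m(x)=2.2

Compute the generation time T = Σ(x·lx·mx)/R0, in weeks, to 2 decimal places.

3.84

lx·mx: 0, 0, 0.735, 1.517, 0.918, 0.54, 0.26, 0.18, 0.176 → R0 = 4.326
x·lx·mx: 0, 0, 1.47, 4.551, 3.672, 2.7, 1.56, 1.26, 1.408 → Σ = 16.621
T = 16.621 / 4.326 = 3.842117… → 3.84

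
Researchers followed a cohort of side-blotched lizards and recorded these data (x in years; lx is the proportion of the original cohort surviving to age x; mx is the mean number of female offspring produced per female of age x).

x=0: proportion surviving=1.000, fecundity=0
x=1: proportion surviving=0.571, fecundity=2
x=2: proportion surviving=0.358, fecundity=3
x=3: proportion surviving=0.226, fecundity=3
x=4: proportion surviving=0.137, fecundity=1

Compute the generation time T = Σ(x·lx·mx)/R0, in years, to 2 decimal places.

1.94

lx·mx: 0, 1.142, 1.074, 0.678, 0.137 → R0 = 3.031
x·lx·mx: 0, 1.142, 2.148, 2.034, 0.548 → Σ = 5.872
T = 5.872 / 3.031 = 1.937314… → 1.94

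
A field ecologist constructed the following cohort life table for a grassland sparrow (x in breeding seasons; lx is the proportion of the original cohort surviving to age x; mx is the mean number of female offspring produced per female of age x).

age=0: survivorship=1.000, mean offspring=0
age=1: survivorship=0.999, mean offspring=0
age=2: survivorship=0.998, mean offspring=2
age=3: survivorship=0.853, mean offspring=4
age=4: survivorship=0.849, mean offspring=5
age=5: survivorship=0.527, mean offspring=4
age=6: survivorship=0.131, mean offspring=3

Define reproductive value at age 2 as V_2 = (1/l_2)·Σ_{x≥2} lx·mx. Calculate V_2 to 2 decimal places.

lx·mx for x ≥ 2: 1.996, 3.412, 4.245, 2.108, 0.393 → sum = 12.154
V_2 = 12.154 / l_2 = 12.154 / 0.998 = 12.178357… → 12.18

12.18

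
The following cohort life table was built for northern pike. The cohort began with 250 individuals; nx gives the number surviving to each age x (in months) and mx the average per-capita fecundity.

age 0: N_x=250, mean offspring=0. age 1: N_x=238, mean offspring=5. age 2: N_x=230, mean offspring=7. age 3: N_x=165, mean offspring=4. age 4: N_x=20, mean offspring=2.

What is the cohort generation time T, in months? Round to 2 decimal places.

1.87

lx = nx/n0 = nx/250: 1, 0.952, 0.92, 0.66, 0.08
lx·mx: 0, 4.76, 6.44, 2.64, 0.16 → R0 = 14
x·lx·mx: 0, 4.76, 12.88, 7.92, 0.64 → Σ = 26.2
T = 26.2 / 14 = 1.871429… → 1.87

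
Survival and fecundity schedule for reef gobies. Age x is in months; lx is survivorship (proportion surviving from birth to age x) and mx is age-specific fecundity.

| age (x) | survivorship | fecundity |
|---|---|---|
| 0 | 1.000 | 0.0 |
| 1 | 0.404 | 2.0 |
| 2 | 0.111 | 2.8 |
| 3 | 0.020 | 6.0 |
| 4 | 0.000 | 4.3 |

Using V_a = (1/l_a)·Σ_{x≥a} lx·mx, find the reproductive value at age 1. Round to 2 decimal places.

3.07

lx·mx for x ≥ 1: 0.808, 0.3108, 0.12, 0 → sum = 1.2388
V_1 = 1.2388 / l_1 = 1.2388 / 0.404 = 3.066337… → 3.07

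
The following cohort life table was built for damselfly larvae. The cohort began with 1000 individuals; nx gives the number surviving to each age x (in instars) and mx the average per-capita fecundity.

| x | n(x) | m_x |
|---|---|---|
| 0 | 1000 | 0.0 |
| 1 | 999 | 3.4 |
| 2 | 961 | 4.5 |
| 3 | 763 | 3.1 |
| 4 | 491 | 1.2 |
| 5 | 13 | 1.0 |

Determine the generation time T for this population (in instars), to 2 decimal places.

lx = nx/n0 = nx/1000: 1, 0.999, 0.961, 0.763, 0.491, 0.013
lx·mx: 0, 3.3966, 4.3245, 2.3653, 0.5892, 0.013 → R0 = 10.6886
x·lx·mx: 0, 3.3966, 8.649, 7.0959, 2.3568, 0.065 → Σ = 21.5633
T = 21.5633 / 10.6886 = 2.017411… → 2.02

2.02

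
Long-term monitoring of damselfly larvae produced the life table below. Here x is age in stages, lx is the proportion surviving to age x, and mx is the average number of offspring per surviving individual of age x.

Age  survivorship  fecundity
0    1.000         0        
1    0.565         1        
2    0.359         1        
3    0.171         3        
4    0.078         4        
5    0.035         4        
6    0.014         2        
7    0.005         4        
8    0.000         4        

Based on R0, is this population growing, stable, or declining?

R0 = Σ lx·mx = 0 + 0.565 + 0.359 + 0.513 + 0.312 + 0.14 + 0.028 + 0.02 + 0 = 1.937
R0 > 1, so the population is growing.

growing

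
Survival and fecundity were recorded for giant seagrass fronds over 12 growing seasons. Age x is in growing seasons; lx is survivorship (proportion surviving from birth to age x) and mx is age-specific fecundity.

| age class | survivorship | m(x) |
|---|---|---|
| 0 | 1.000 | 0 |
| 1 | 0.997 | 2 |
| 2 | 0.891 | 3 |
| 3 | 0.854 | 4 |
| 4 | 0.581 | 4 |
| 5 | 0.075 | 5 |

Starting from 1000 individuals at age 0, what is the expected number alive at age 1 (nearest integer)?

Expected survivors = N0 · l_1 = 1000 × 0.997 = 997 → 997

997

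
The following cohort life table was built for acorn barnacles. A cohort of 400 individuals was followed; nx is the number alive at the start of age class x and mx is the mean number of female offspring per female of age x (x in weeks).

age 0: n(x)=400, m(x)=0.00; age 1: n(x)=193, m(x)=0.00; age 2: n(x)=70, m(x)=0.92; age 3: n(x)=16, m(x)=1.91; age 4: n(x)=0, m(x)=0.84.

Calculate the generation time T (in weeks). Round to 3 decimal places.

lx = nx/n0 = nx/400: 1, 0.4825, 0.175, 0.04, 0
lx·mx: 0, 0, 0.161, 0.0764, 0 → R0 = 0.2374
x·lx·mx: 0, 0, 0.322, 0.2292, 0 → Σ = 0.5512
T = 0.5512 / 0.2374 = 2.32182… → 2.322

2.322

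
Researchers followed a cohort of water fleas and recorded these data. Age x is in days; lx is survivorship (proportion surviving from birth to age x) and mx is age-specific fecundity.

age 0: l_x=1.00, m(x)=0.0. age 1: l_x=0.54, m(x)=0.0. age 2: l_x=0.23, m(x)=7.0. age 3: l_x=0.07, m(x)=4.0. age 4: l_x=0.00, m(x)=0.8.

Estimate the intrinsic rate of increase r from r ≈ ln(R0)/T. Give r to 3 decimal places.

R0 = Σ lx·mx = 0 + 0 + 1.61 + 0.28 + 0 = 1.89
Σ x·lx·mx = 4.06; T = 4.06/1.89 = 2.14815…
r ≈ ln(R0)/T = ln(1.89)/2.14815… = 0.29634… → 0.296

0.296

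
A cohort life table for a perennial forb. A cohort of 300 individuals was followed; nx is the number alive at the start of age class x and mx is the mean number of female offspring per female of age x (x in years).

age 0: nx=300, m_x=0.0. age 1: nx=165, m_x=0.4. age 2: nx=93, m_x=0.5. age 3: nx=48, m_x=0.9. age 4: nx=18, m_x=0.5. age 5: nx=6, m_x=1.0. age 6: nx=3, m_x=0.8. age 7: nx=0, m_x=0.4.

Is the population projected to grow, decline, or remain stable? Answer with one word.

lx = nx/n0 = nx/300: 1, 0.55, 0.31, 0.16, 0.06, 0.02, 0.01, 0
R0 = Σ lx·mx = 0 + 0.22 + 0.155 + 0.144 + 0.03 + 0.02 + 0.008 + 0 = 0.577
R0 < 1, so the population is declining.

declining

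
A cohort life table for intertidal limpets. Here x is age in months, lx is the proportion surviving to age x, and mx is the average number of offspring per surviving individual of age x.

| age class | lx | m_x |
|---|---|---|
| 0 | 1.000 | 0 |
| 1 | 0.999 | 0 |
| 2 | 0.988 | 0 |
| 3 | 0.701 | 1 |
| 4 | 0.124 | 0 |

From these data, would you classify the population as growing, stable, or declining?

R0 = Σ lx·mx = 0 + 0 + 0 + 0.701 + 0 = 0.701
R0 < 1, so the population is declining.

declining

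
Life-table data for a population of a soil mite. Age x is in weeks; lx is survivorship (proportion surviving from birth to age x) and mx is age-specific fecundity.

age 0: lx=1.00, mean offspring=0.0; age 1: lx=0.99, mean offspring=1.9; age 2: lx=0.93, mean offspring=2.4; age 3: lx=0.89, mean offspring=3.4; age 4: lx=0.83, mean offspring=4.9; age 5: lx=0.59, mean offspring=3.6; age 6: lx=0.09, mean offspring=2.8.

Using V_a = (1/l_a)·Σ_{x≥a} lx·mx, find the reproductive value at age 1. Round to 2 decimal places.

13.72

lx·mx for x ≥ 1: 1.881, 2.232, 3.026, 4.067, 2.124, 0.252 → sum = 13.582
V_1 = 13.582 / l_1 = 13.582 / 0.99 = 13.719192… → 13.72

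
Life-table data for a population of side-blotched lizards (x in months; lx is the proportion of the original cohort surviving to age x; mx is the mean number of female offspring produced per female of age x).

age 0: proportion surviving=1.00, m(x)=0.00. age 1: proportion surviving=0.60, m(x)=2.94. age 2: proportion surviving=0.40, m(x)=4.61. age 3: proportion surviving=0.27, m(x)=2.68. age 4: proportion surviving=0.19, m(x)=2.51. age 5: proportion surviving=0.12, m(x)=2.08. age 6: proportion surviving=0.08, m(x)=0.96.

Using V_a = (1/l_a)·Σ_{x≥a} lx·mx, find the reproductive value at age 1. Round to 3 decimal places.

8.558

lx·mx for x ≥ 1: 1.764, 1.844, 0.7236, 0.4769, 0.2496, 0.0768 → sum = 5.1349
V_1 = 5.1349 / l_1 = 5.1349 / 0.6 = 8.558167… → 8.558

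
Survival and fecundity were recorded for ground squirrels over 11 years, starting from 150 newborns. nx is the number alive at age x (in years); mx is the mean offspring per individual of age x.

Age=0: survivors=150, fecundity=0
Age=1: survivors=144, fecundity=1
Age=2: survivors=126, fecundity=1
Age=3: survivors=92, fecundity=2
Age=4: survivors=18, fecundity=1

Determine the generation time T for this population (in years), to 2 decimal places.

2.16

lx = nx/n0 = nx/150: 1, 0.96, 0.84, 0.61333…, 0.12
lx·mx: 0, 0.96, 0.84, 1.226667…, 0.12 → R0 = 3.146667…
x·lx·mx: 0, 0.96, 1.68, 3.68…, 0.48 → Σ = 6.8…
T = 6.8… / 3.146667… = 2.161017… → 2.16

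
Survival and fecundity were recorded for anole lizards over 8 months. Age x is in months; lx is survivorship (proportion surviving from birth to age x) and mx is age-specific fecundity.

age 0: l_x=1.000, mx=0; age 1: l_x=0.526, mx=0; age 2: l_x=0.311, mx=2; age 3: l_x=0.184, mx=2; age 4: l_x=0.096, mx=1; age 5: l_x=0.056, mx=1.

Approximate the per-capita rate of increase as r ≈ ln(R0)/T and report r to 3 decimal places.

R0 = Σ lx·mx = 0 + 0 + 0.622 + 0.368 + 0.096 + 0.056 = 1.142
Σ x·lx·mx = 3.012; T = 3.012/1.142 = 2.63748…
r ≈ ln(R0)/T = ln(1.142)/2.63748… = 0.05034… → 0.050

0.050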